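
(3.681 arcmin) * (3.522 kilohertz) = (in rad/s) 3.771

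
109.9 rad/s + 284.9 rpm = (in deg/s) 8006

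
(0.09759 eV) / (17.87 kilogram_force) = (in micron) 8.922e-17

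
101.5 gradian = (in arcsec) 3.289e+05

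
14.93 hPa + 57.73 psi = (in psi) 57.95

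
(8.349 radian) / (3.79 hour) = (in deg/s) 0.03506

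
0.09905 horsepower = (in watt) 73.86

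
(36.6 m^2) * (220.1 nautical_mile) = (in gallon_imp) 3.282e+09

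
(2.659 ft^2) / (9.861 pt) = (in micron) 7.101e+07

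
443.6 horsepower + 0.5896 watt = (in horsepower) 443.6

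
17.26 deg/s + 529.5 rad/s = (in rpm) 5059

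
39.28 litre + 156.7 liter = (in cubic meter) 0.196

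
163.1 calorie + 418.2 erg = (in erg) 6.824e+09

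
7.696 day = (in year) 0.02108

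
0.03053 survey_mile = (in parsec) 1.592e-15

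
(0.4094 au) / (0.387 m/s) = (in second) 1.583e+11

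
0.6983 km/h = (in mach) 0.0005697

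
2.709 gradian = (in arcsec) 8777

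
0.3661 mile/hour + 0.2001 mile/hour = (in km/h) 0.9112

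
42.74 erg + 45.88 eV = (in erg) 42.74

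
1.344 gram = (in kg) 0.001344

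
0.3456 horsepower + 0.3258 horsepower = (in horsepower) 0.6714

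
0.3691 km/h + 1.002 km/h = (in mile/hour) 0.852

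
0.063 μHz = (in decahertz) 6.3e-09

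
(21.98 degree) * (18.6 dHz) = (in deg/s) 40.88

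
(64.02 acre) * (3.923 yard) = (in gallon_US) 2.455e+08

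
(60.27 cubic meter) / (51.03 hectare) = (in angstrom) 1.181e+06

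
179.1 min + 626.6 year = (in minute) 3.293e+08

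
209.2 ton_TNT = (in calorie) 2.092e+11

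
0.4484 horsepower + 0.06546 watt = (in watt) 334.4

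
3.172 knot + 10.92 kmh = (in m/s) 4.665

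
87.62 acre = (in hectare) 35.46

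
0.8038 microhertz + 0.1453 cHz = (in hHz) 1.454e-05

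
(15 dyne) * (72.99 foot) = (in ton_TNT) 7.976e-13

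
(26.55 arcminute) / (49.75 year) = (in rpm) 4.701e-11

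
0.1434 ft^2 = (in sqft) 0.1434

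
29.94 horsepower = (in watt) 2.233e+04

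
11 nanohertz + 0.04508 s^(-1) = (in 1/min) 2.705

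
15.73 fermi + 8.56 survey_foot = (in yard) 2.853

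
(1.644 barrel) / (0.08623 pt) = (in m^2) 8592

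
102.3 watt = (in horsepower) 0.1372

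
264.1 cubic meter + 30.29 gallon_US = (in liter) 2.642e+05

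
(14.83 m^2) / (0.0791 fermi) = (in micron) 1.875e+23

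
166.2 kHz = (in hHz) 1662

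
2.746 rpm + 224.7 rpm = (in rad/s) 23.82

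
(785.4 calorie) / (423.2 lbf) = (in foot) 5.727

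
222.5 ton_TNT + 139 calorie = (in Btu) 8.824e+08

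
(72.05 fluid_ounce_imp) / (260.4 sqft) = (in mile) 5.258e-08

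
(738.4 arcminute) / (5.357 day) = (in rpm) 4.432e-06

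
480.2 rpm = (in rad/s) 50.29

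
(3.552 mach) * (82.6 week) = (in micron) 6.042e+16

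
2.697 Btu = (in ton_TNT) 6.801e-07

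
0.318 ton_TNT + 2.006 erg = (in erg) 1.331e+16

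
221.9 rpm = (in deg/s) 1331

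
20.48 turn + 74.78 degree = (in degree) 7448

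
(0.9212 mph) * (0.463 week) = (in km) 115.3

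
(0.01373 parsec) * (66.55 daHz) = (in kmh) 1.015e+18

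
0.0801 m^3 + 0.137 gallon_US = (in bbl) 0.5071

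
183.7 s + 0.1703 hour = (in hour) 0.2213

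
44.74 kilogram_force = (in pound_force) 98.63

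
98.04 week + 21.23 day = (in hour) 1.698e+04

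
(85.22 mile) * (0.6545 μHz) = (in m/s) 0.08976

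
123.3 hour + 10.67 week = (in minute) 1.15e+05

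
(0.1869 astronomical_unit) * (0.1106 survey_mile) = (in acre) 1.23e+09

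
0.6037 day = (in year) 0.001654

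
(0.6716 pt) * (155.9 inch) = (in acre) 2.318e-07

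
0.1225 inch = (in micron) 3112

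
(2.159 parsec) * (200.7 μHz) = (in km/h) 4.813e+13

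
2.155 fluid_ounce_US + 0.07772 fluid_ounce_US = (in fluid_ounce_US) 2.233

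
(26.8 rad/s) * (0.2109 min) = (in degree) 1.943e+04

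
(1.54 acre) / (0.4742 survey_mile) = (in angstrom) 8.166e+10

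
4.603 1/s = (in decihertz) 46.03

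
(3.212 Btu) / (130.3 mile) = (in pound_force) 0.003633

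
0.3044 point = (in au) 7.178e-16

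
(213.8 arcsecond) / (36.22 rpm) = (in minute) 4.555e-06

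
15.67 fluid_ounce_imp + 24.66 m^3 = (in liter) 2.466e+04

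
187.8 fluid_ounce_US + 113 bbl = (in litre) 1.797e+04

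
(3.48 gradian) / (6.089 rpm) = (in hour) 2.381e-05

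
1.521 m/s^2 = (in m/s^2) 1.521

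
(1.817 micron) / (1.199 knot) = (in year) 9.341e-14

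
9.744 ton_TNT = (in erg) 4.077e+17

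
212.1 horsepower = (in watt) 1.582e+05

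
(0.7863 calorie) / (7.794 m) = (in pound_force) 0.09489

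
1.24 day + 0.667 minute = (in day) 1.24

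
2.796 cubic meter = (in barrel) 17.59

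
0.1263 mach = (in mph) 96.2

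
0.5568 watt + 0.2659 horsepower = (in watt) 198.8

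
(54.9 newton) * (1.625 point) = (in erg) 3.147e+05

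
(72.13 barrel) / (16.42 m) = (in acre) 0.0001726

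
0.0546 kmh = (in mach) 4.454e-05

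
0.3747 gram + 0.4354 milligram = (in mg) 375.1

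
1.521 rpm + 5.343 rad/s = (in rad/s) 5.502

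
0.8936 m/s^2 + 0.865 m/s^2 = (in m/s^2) 1.759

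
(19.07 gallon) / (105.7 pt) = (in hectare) 0.0001936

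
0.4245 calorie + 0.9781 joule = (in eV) 1.719e+19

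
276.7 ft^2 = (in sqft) 276.7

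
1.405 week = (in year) 0.02695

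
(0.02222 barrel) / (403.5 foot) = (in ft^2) 0.0003092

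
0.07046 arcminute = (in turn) 3.262e-06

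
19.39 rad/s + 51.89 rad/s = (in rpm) 680.7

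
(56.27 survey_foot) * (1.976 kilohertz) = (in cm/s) 3.389e+06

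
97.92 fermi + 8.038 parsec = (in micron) 2.48e+23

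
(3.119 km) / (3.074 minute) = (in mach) 0.04966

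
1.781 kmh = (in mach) 0.001453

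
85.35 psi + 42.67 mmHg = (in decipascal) 5.942e+06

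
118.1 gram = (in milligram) 1.181e+05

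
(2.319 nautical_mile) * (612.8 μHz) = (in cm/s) 263.2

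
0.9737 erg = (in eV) 6.077e+11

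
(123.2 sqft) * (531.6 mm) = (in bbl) 38.27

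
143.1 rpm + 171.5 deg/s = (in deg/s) 1030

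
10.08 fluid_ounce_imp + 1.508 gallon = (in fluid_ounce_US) 202.7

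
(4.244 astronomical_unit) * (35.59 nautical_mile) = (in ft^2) 4.504e+17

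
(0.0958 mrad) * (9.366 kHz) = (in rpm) 8.568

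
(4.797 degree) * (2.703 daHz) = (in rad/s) 2.263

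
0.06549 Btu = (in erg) 6.91e+08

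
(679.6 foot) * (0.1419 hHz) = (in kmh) 1.058e+04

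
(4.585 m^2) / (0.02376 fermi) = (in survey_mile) 1.199e+14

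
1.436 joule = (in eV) 8.963e+18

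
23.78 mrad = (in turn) 0.003785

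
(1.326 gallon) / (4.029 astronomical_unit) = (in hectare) 8.328e-19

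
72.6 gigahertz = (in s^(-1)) 7.26e+10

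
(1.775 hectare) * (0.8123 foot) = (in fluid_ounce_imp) 1.547e+08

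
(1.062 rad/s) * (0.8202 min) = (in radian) 52.26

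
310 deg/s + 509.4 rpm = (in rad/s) 58.75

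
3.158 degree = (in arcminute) 189.5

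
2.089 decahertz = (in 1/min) 1253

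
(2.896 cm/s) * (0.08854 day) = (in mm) 2.215e+05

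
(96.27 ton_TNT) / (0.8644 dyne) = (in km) 4.66e+13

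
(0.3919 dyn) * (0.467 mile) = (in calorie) 0.000704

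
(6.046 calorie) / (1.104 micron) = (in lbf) 5.151e+06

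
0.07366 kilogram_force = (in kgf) 0.07366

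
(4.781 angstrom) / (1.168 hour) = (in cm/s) 1.137e-11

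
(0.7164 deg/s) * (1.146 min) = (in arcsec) 1.773e+05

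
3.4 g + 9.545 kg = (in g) 9548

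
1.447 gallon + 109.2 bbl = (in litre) 1.737e+04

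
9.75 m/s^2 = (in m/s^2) 9.75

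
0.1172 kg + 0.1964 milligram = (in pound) 0.2584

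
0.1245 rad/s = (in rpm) 1.189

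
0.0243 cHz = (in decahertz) 2.43e-05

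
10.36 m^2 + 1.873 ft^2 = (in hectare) 0.001053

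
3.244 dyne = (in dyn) 3.244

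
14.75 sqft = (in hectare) 0.000137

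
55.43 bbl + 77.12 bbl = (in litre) 2.107e+04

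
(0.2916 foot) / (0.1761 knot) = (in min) 0.01635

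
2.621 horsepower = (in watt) 1954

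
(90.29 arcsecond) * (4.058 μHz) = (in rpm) 1.696e-08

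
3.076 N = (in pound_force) 0.6915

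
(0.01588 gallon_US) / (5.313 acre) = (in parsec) 9.061e-26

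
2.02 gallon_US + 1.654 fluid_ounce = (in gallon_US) 2.033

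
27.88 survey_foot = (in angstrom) 8.498e+10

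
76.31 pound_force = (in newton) 339.4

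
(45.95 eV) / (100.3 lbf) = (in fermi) 1.65e-05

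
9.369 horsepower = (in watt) 6986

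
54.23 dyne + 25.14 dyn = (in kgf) 8.093e-05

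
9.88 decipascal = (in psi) 0.0001433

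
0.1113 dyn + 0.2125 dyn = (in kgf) 3.302e-07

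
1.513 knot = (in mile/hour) 1.741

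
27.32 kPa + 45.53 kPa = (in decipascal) 7.285e+05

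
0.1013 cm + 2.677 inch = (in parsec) 2.236e-18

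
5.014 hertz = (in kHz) 0.005014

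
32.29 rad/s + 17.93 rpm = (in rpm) 326.3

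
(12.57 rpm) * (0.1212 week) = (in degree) 5.528e+06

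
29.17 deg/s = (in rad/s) 0.5091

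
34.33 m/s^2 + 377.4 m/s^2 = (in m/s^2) 411.7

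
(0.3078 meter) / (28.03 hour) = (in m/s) 3.05e-06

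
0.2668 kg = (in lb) 0.5882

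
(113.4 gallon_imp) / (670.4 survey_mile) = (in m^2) 4.778e-07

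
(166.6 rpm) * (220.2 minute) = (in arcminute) 7.924e+08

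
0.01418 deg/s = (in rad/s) 0.0002475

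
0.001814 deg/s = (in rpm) 0.0003023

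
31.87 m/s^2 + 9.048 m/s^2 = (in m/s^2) 40.92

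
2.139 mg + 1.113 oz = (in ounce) 1.113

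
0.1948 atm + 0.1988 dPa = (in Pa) 1.974e+04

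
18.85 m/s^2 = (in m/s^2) 18.85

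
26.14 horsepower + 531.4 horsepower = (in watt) 4.158e+05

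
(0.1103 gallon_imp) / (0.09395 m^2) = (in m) 0.005337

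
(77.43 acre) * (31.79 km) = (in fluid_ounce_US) 3.368e+14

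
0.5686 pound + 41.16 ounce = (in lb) 3.141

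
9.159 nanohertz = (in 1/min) 5.495e-07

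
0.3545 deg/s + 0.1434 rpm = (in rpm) 0.2025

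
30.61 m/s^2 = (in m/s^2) 30.61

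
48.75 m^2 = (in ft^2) 524.7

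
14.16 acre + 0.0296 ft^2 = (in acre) 14.16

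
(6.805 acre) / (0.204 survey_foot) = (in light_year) 4.681e-11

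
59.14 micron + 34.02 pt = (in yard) 0.01319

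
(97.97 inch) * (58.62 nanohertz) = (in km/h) 5.251e-07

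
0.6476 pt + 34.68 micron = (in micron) 263.1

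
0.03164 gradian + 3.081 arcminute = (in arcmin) 4.79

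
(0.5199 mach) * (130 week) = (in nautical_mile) 7.515e+06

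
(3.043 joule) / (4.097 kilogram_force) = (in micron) 7.574e+04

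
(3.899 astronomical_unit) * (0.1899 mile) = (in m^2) 1.783e+14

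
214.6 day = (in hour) 5150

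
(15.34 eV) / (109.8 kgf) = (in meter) 2.283e-21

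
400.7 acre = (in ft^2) 1.745e+07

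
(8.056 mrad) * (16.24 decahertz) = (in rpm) 12.49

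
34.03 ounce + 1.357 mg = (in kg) 0.9647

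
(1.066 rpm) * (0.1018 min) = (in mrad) 681.8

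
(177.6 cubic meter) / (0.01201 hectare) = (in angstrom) 1.479e+10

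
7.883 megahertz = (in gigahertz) 0.007883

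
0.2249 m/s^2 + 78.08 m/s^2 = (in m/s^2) 78.3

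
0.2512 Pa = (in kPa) 0.0002512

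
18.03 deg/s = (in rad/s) 0.3147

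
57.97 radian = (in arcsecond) 1.196e+07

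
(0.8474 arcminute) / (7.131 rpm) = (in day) 3.821e-09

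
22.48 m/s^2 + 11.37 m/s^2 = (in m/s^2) 33.85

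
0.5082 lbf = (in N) 2.261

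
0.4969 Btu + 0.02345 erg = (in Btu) 0.4969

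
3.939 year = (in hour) 3.451e+04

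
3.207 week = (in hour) 538.8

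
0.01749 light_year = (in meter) 1.655e+14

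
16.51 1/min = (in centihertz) 27.52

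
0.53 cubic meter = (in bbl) 3.334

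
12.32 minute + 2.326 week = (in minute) 2.346e+04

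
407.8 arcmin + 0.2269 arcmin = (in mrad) 118.7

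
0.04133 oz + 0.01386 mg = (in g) 1.172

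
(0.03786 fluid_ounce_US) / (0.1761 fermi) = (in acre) 1.571e+06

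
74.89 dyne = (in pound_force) 0.0001684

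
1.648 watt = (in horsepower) 0.00221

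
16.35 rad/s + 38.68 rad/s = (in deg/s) 3153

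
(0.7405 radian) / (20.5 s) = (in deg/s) 2.07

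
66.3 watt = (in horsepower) 0.08891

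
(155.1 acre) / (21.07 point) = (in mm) 8.444e+10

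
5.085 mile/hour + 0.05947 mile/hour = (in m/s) 2.3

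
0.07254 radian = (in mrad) 72.54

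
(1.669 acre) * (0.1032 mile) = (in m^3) 1.122e+06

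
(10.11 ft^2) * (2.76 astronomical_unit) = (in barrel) 2.439e+12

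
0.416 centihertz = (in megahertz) 4.16e-09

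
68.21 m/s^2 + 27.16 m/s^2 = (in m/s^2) 95.37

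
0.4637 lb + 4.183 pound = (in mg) 2.108e+06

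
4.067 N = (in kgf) 0.4147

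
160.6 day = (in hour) 3854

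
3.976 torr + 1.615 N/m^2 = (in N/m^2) 531.7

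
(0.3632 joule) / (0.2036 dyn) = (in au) 1.192e-06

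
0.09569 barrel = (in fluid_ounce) 514.4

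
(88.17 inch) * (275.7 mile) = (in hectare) 99.37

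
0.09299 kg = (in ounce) 3.28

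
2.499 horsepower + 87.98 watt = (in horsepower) 2.617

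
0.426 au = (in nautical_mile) 3.441e+07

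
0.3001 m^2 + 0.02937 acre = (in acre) 0.02944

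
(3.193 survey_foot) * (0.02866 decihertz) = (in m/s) 0.002789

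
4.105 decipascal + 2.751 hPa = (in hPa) 2.755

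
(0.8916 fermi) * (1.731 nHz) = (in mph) 3.452e-24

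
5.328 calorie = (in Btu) 0.02113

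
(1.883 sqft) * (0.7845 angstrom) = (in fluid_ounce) 4.641e-07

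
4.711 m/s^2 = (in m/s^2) 4.711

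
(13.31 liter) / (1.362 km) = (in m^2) 9.772e-06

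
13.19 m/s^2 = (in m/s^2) 13.19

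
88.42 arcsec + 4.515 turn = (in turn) 4.515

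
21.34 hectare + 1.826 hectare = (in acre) 57.24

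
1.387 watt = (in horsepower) 0.00186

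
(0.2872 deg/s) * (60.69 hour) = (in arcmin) 3.765e+06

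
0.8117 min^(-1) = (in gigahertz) 1.353e-11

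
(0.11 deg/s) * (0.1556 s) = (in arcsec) 61.62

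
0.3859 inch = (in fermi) 9.802e+12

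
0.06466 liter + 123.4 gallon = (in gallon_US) 123.4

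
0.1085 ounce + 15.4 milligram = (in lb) 0.006815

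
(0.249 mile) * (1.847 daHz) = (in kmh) 2.665e+04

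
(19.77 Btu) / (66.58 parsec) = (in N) 1.015e-14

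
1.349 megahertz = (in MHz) 1.349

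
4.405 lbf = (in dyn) 1.959e+06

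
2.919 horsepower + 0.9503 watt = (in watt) 2178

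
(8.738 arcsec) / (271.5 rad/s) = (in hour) 4.334e-11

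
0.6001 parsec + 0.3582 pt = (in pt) 5.249e+19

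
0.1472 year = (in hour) 1289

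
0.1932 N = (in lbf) 0.04343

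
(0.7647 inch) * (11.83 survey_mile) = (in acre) 0.09138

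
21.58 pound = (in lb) 21.58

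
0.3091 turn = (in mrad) 1942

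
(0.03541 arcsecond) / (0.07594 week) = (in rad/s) 3.738e-12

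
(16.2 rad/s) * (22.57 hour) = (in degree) 7.542e+07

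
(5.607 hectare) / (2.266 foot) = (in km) 81.18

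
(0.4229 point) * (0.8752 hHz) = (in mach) 3.835e-05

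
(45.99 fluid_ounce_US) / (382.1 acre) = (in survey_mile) 5.465e-13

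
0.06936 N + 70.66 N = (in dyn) 7.073e+06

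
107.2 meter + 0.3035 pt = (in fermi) 1.072e+17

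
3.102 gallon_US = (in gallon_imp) 2.583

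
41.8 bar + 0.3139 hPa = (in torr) 3.135e+04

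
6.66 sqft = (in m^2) 0.6187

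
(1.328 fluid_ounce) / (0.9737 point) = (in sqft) 1.231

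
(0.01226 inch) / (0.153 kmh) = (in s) 0.007327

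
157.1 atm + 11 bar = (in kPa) 1.702e+04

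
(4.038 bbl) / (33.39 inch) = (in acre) 0.0001871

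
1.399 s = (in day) 1.619e-05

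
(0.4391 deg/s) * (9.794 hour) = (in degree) 1.548e+04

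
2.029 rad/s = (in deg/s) 116.3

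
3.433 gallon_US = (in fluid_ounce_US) 439.4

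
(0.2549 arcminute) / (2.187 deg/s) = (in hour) 5.396e-07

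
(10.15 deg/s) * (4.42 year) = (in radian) 2.469e+07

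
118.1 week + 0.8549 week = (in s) 7.194e+07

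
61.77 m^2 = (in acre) 0.01526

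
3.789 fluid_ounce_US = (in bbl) 0.0007048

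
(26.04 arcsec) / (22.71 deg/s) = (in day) 3.686e-09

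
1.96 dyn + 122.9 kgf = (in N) 1205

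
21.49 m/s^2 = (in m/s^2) 21.49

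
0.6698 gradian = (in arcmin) 36.17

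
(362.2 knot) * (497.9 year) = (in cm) 2.926e+14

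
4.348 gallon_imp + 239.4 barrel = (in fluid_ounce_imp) 1.34e+06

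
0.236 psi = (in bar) 0.01627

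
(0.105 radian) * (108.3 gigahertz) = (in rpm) 1.086e+11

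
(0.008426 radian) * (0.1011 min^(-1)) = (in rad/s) 1.42e-05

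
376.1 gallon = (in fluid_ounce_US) 4.814e+04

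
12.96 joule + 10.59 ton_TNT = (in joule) 4.431e+10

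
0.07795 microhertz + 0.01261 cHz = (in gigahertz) 1.262e-13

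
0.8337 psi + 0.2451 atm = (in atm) 0.3018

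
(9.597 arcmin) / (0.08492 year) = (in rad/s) 1.042e-09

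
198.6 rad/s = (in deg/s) 1.138e+04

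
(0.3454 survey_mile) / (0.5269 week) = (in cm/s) 0.1744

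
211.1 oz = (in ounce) 211.1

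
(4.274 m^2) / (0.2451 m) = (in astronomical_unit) 1.166e-10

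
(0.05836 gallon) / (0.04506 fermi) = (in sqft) 5.277e+13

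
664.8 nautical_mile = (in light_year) 1.301e-10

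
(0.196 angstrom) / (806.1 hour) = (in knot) 1.313e-17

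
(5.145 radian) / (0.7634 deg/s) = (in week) 0.0006385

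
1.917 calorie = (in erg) 8.021e+07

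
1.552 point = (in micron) 547.5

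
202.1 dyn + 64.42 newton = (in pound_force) 14.48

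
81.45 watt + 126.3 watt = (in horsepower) 0.2786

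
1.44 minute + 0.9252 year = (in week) 48.24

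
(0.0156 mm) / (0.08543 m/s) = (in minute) 3.043e-06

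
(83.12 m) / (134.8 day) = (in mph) 1.596e-05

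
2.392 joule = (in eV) 1.493e+19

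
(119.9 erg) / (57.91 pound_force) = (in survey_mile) 2.892e-11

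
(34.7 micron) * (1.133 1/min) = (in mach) 1.924e-09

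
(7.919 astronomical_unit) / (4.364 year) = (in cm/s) 8.608e+05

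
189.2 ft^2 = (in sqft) 189.2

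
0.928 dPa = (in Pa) 0.0928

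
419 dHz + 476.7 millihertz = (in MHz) 4.238e-05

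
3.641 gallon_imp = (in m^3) 0.01655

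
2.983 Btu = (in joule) 3147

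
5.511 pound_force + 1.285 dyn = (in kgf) 2.5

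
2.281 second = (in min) 0.03802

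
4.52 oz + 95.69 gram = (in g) 223.8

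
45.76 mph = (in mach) 0.06008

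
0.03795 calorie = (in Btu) 0.0001505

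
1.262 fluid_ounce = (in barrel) 0.0002347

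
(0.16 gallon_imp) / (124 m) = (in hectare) 5.866e-10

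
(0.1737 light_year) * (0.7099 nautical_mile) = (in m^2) 2.161e+18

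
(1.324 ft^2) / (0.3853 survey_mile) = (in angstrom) 1.984e+06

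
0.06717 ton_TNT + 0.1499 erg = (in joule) 2.81e+08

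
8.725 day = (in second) 7.538e+05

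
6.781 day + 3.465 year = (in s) 1.099e+08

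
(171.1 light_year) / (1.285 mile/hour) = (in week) 4.659e+12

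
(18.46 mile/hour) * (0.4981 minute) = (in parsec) 7.993e-15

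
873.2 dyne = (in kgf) 0.0008904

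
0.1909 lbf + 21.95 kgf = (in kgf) 22.04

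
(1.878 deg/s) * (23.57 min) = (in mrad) 4.635e+04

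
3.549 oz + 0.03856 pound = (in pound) 0.2604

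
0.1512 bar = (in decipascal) 1.512e+05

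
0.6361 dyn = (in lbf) 1.43e-06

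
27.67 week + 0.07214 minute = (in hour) 4649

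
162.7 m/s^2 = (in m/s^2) 162.7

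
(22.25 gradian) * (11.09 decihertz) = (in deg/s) 22.21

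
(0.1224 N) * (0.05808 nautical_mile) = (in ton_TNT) 3.147e-09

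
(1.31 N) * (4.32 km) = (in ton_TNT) 1.353e-06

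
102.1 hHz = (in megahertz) 0.01021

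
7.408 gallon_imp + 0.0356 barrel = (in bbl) 0.2474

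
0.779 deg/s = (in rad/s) 0.0136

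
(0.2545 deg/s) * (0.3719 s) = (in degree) 0.09465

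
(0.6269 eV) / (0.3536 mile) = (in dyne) 1.765e-17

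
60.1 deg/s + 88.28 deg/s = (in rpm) 24.73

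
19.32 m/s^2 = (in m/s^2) 19.32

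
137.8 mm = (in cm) 13.78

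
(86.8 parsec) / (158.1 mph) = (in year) 1.202e+09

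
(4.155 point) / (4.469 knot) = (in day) 7.379e-09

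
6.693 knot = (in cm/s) 344.3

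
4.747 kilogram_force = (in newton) 46.55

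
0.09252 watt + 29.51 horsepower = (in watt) 2.201e+04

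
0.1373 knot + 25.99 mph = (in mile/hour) 26.15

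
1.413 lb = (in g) 640.9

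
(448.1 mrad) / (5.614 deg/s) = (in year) 1.45e-07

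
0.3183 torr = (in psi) 0.006155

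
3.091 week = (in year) 0.05928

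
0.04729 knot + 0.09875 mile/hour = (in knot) 0.1331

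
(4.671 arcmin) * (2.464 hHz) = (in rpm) 3.197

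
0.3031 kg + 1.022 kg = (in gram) 1325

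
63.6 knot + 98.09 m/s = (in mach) 0.3842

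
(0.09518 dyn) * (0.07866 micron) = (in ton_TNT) 1.789e-23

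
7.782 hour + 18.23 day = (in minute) 2.672e+04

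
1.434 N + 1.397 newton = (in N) 2.831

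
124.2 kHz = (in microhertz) 1.242e+11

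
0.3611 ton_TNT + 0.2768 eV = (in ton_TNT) 0.3611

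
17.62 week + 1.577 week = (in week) 19.2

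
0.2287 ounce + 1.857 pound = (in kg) 0.8488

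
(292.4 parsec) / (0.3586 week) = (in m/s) 4.16e+13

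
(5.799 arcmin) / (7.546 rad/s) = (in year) 7.089e-12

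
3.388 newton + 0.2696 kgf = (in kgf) 0.6151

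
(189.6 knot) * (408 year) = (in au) 8.389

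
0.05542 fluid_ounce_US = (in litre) 0.001639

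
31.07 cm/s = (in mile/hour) 0.695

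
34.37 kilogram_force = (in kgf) 34.37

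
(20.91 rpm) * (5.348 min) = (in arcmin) 2.415e+06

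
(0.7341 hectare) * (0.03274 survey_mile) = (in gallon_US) 1.022e+08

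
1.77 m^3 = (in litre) 1770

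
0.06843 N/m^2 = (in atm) 6.754e-07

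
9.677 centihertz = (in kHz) 9.677e-05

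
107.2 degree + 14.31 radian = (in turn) 2.575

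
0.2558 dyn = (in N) 2.558e-06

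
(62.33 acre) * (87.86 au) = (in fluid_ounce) 1.121e+23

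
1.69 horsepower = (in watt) 1260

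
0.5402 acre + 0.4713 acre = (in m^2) 4093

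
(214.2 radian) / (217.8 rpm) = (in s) 9.391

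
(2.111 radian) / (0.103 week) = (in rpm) 0.0003236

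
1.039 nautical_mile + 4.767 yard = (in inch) 7.593e+04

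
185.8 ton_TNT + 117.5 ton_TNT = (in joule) 1.269e+12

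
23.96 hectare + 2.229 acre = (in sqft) 2.676e+06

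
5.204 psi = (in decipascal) 3.588e+05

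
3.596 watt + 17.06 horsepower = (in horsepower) 17.06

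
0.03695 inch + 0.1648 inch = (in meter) 0.005124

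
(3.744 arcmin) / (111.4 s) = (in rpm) 9.336e-05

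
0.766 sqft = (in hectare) 7.116e-06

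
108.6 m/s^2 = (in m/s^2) 108.6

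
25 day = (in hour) 600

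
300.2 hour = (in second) 1.081e+06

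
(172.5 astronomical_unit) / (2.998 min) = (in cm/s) 1.435e+13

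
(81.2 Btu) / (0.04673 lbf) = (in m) 4.121e+05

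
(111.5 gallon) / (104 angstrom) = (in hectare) 4058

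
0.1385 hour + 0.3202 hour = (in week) 0.00273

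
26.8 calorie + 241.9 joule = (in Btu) 0.3356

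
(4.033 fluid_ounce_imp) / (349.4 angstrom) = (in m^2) 3280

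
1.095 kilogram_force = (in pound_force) 2.414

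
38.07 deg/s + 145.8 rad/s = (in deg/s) 8392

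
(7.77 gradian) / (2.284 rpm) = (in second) 0.5103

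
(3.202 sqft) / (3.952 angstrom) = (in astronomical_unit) 0.005032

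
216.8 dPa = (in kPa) 0.02168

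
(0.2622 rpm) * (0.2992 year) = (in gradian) 1.649e+07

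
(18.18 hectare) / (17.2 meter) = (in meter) 1.057e+04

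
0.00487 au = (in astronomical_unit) 0.00487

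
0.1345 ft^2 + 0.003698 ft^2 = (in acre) 3.173e-06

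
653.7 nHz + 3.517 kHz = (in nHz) 3.517e+12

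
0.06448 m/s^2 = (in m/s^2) 0.06448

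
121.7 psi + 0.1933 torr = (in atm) 8.281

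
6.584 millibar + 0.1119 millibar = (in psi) 0.09712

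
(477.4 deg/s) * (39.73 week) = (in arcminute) 6.883e+11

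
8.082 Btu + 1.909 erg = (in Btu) 8.082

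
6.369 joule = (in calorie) 1.522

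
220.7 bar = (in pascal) 2.207e+07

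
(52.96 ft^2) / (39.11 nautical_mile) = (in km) 6.793e-08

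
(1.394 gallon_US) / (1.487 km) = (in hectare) 3.549e-10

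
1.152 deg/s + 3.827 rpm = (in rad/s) 0.4209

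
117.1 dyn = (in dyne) 117.1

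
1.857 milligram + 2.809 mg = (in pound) 1.029e-05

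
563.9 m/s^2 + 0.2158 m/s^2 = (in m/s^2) 564.1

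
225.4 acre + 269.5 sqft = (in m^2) 9.122e+05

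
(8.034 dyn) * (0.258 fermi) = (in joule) 2.073e-20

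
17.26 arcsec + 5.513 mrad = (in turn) 0.0008907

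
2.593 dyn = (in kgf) 2.644e-06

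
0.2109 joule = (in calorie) 0.05041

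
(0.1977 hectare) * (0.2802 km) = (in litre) 5.54e+08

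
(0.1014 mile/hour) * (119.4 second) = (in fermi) 5.412e+15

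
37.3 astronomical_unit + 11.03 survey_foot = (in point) 1.582e+16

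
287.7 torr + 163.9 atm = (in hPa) 1.665e+05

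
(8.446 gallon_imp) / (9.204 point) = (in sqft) 127.3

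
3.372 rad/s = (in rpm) 32.2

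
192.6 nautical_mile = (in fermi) 3.567e+20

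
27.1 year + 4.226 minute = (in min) 1.424e+07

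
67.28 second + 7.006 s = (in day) 0.0008598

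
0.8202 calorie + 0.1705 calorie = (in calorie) 0.9907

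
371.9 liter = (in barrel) 2.339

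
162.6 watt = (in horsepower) 0.2181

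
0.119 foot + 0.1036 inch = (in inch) 1.532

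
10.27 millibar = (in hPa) 10.27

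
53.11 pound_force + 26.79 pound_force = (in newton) 355.4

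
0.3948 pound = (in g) 179.1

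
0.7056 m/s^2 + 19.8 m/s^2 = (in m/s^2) 20.51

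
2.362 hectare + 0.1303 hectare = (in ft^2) 2.683e+05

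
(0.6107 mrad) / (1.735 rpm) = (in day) 3.89e-08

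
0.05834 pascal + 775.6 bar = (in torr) 5.817e+05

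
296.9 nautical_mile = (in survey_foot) 1.804e+06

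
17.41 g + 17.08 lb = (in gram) 7765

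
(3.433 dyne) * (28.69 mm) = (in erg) 9.849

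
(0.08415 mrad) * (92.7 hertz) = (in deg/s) 0.4469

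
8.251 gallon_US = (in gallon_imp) 6.87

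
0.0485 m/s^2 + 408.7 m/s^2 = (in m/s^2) 408.7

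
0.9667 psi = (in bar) 0.06665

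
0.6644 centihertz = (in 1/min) 0.3986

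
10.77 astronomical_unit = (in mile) 1.001e+09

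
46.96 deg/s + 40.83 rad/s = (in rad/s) 41.65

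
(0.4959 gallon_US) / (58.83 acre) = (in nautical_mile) 4.257e-12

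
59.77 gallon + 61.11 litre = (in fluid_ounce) 9717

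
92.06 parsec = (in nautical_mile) 1.534e+15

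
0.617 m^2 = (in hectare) 6.17e-05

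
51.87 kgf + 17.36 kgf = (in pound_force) 152.6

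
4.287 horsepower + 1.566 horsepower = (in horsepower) 5.853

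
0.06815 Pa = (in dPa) 0.6815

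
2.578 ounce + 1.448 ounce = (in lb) 0.2516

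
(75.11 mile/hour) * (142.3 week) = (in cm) 2.89e+11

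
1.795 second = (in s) 1.795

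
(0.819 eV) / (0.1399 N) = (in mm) 9.379e-16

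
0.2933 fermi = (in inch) 1.155e-14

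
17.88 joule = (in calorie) 4.273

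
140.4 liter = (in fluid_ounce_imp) 4941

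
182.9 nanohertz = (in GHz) 1.829e-16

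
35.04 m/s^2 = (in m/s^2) 35.04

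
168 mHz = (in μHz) 1.68e+05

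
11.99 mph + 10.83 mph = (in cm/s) 1020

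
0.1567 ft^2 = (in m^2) 0.01456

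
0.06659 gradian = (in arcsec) 215.8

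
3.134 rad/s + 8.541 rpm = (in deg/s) 230.8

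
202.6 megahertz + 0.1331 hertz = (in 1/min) 1.216e+10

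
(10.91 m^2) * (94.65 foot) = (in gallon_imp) 6.923e+04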